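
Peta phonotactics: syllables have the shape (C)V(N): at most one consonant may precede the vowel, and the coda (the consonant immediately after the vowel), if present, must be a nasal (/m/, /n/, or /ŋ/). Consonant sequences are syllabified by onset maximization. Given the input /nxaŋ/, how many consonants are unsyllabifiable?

1

Syllabifying with onset maximization leaves /n/ stranded (only a nasal (/m/, /n/, or /ŋ/) is licensed in coda position; onsets are limited to one consonant).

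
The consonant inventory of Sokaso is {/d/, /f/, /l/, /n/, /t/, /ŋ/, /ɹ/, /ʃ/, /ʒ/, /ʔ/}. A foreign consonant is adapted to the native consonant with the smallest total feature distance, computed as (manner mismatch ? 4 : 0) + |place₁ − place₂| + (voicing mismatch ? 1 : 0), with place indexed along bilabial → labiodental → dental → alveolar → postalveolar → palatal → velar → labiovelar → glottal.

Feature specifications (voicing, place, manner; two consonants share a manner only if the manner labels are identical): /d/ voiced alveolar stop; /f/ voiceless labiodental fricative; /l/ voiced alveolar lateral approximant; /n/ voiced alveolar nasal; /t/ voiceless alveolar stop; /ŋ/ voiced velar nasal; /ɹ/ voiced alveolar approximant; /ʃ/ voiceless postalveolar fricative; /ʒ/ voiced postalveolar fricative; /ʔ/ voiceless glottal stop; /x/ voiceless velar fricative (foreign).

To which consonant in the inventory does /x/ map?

ʃ

/ʃ/ is closest: same manner (fricative), place distance 2 (velar→postalveolar), same voicing; total 2. Next closest is /ʒ/ at distance 3.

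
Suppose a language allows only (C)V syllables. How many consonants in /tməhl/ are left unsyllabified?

3

Syllabifying with onset maximization leaves /t/, /h/, /l/ stranded (no codas are permitted; onsets are limited to one consonant).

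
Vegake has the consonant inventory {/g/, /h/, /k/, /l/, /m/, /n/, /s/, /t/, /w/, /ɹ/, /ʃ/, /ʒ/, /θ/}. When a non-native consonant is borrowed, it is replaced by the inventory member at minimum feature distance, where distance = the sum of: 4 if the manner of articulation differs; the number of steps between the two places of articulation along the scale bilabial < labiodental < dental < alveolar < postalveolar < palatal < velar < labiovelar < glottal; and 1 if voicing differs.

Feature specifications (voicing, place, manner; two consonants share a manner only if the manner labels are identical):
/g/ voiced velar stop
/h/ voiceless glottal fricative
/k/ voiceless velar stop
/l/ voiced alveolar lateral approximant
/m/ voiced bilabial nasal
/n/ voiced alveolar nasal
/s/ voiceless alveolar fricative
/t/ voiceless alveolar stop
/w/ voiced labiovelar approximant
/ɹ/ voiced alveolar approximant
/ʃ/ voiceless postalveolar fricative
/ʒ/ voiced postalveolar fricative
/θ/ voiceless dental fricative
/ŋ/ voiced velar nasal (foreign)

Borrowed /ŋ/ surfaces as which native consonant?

n

/n/ is closest: same manner (nasal), place distance 3 (velar→alveolar), same voicing; total 3. Next closest is /g/ at distance 4.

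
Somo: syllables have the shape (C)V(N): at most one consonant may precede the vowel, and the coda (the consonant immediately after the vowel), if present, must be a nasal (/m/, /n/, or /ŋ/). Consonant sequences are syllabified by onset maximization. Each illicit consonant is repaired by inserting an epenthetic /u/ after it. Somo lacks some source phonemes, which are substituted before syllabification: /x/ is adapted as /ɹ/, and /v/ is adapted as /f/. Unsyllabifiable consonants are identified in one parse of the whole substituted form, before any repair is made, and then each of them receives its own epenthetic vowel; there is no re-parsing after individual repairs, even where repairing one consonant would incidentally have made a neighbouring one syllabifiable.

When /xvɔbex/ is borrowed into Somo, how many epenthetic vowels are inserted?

2

After substitution the input is /ɹfɔbeɹ/.
The unsyllabifiable consonants are /ɹ/, /ɹ/; each receives one epenthetic vowel.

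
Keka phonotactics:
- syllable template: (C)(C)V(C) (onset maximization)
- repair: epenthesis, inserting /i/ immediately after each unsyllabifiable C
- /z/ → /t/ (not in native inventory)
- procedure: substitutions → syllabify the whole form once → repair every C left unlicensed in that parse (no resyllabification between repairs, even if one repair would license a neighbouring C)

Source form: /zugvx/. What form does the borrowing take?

tugvixi

Substitution: /z/ → /t/, giving /tugvx/.
Syllabifying with onset maximization leaves /v/, /x/ stranded (at most one coda consonant is licensed; onsets may contain at most 2 consonants).
Epenthesis after each stranded consonant: /v/ → /vi/, /x/ → /xi/.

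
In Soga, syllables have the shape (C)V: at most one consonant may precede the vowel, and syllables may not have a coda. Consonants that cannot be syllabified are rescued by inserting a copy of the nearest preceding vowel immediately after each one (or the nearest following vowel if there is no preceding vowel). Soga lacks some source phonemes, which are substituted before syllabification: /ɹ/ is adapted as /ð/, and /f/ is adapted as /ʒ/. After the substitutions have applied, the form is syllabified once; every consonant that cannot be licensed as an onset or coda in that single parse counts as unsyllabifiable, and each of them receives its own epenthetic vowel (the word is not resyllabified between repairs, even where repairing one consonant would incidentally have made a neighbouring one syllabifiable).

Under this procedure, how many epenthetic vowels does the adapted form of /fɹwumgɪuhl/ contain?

After substitution the input is /ʒðwumgɪuhl/.
The unsyllabifiable consonants are /ʒ/, /ð/, /m/, /h/, /l/; each receives one epenthetic vowel.

5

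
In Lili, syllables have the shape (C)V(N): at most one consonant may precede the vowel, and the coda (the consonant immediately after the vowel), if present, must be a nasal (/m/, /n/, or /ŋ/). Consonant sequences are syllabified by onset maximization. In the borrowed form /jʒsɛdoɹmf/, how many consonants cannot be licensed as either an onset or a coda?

Under (C)V(N), the unsyllabifiable consonants are /j/, /ʒ/, /ɹ/, /m/, /f/ (only a nasal (/m/, /n/, or /ŋ/) is licensed in coda position; onsets are limited to one consonant).

5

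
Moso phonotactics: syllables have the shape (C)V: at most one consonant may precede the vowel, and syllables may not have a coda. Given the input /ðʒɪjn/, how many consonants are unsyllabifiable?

3

Syllabifying with onset maximization leaves /ð/, /j/, /n/ stranded (no codas are permitted; onsets are limited to one consonant).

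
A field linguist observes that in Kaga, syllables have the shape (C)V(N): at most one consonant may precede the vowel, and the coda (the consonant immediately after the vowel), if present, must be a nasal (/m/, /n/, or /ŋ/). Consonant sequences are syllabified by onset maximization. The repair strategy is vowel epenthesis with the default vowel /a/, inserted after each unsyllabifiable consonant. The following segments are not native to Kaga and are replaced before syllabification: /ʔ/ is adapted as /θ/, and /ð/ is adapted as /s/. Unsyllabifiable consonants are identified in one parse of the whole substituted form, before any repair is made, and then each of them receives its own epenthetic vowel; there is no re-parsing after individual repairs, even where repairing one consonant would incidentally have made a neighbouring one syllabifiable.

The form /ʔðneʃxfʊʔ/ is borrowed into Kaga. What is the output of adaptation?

θasaneʃaxafʊθa

Substitution: /ʔ/ → /θ/, /ð/ → /s/, giving /θsneʃxfʊθ/.
Syllabifying with onset maximization leaves /θ/, /s/, /ʃ/, /x/, /θ/ stranded (only a nasal (/m/, /n/, or /ŋ/) is licensed in coda position; onsets are limited to one consonant).
Each unlicensed consonant becomes the onset of a new syllable: /θ/ → /θa/, /s/ → /sa/, /ʃ/ → /ʃa/, /x/ → /xa/, /θ/ → /θa/.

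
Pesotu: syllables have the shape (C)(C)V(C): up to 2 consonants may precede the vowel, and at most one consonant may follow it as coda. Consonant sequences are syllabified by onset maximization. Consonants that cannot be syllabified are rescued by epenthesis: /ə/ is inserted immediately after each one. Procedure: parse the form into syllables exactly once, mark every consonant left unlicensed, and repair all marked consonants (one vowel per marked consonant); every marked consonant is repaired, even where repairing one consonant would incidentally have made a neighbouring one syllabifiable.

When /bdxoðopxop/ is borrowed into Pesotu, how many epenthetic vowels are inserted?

1

The unsyllabifiable consonants are /b/; each receives one epenthetic vowel.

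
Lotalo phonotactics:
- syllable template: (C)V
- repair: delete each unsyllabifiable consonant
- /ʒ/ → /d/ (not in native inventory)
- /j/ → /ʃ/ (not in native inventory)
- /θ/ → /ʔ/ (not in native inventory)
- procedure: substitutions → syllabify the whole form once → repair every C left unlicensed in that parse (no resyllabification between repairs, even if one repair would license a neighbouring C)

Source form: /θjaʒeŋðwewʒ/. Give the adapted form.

Substitution: /θ/ → /ʔ/, /j/ → /ʃ/, /ʒ/ → /d/, giving /ʔʃadeŋðwewd/.
Under (C)V, the unsyllabifiable consonants are /ʔ/, /ŋ/, /ð/, /w/, /d/ (no codas are permitted; onsets are limited to one consonant).
Deletion applies to /ʔ/, /ŋ/, /ð/, /w/, /d/.

ʃadewe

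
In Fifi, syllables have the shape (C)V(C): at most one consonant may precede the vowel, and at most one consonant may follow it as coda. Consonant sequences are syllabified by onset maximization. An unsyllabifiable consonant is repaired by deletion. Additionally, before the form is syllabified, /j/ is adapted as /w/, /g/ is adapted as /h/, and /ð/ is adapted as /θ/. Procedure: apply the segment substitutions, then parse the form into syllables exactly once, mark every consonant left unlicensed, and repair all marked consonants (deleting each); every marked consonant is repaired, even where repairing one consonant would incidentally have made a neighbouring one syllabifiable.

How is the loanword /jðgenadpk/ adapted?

henad

Substitution: /j/ → /w/, /ð/ → /θ/, /g/ → /h/, giving /wθhenadpk/.
The consonants /w/, /θ/, /p/, /k/ cannot be parsed into a legal (C)V(C) syllable (at most one coda consonant is licensed; onsets are limited to one consonant).
Each unlicensed consonant is deleted: /w/, /θ/, /p/, /k/.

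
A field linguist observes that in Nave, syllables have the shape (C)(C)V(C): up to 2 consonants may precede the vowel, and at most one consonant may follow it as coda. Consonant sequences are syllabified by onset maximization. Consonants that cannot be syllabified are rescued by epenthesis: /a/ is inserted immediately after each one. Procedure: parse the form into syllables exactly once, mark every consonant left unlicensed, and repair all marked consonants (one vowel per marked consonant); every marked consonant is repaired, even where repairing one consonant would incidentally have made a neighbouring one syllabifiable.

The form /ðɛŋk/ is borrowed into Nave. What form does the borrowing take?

The consonants /k/ cannot be parsed into a legal (C)(C)V(C) syllable (at most one coda consonant is licensed; onsets may contain at most 2 consonants).
Epenthesis after each stranded consonant: /k/ → /ka/.

ðɛŋka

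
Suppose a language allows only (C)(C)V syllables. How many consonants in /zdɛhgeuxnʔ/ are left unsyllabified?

3

Under (C)(C)V, the unsyllabifiable consonants are /x/, /n/, /ʔ/ (no codas are permitted; onsets may contain at most 2 consonants).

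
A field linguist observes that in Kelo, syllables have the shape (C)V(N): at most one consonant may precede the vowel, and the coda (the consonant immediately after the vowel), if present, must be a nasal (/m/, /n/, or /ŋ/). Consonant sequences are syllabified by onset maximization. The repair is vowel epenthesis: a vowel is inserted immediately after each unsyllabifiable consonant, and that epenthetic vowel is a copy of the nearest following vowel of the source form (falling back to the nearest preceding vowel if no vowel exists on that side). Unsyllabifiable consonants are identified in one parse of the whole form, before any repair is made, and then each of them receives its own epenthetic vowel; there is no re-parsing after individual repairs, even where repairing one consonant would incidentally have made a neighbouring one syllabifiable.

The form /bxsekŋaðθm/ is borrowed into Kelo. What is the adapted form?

Syllabifying with onset maximization leaves /b/, /x/, /k/, /ð/, /θ/, /m/ stranded (only a nasal (/m/, /n/, or /ŋ/) is licensed in coda position; onsets are limited to one consonant).
Inserting the epenthetic vowel yields /b/ → /be/, /x/ → /xe/, /k/ → /ka/, /ð/ → /ða/, /θ/ → /θa/, /m/ → /ma/.

bexesekaŋaðaθama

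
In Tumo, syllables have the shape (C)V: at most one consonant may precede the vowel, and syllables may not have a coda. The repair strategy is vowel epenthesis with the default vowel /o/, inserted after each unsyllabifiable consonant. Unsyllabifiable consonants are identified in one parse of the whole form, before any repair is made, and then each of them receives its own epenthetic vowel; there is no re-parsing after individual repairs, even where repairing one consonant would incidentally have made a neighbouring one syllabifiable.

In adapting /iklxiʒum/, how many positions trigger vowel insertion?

The unsyllabifiable consonants are /k/, /l/, /m/; each receives one epenthetic vowel.

3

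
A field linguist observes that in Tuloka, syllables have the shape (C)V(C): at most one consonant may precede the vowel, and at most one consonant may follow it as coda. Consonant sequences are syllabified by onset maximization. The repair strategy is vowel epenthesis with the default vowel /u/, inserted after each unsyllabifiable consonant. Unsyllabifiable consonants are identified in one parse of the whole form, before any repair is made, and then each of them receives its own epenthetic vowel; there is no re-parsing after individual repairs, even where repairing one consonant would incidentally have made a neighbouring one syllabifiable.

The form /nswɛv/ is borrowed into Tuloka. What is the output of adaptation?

The consonants /n/, /s/ cannot be parsed into a legal (C)V(C) syllable (at most one coda consonant is licensed; onsets are limited to one consonant).
Each unlicensed consonant becomes the onset of a new syllable: /n/ → /nu/, /s/ → /su/.

nusuwɛv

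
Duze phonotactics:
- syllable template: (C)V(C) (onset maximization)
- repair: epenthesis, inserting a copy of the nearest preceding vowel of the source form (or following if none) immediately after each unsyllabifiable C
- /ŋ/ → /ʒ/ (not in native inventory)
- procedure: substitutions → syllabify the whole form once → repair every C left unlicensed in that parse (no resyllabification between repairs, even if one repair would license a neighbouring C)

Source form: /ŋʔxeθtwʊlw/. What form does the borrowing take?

Substitution: /ŋ/ → /ʒ/, giving /ʒʔxeθtwʊlw/.
Under (C)V(C), the unsyllabifiable consonants are /ʒ/, /ʔ/, /t/, /w/ (at most one coda consonant is licensed; onsets are limited to one consonant).
Epenthesis after each stranded consonant: /ʒ/ → /ʒe/, /ʔ/ → /ʔe/, /t/ → /te/, /w/ → /wʊ/.

ʒeʔexeθtewʊlwʊ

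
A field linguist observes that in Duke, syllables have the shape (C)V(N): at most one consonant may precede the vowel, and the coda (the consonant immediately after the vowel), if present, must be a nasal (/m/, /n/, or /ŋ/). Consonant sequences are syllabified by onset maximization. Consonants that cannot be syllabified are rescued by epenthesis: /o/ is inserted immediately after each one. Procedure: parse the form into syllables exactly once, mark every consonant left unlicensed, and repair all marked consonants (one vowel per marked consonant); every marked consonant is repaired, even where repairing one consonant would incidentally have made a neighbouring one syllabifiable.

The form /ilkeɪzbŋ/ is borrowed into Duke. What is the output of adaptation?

ilokeɪzoboŋo

Under (C)V(N), the unsyllabifiable consonants are /l/, /z/, /b/, /ŋ/ (only a nasal (/m/, /n/, or /ŋ/) is licensed in coda position; onsets are limited to one consonant).
Inserting the epenthetic vowel yields /l/ → /lo/, /z/ → /zo/, /b/ → /bo/, /ŋ/ → /ŋo/.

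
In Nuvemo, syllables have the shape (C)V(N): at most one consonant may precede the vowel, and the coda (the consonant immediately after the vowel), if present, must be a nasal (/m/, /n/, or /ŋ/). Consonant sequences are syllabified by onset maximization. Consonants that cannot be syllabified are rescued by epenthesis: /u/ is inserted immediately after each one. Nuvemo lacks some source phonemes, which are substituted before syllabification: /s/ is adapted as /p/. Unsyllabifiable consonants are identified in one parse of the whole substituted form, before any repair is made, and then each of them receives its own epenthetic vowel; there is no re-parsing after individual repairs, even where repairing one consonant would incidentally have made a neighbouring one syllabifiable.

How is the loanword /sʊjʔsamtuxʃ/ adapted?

pʊjuʔupamtuxuʃu

Substitution: /s/ → /p/, giving /pʊjʔpamtuxʃ/.
Under (C)V(N), the unsyllabifiable consonants are /j/, /ʔ/, /x/, /ʃ/ (only a nasal (/m/, /n/, or /ŋ/) is licensed in coda position; onsets are limited to one consonant).
Each unlicensed consonant becomes the onset of a new syllable: /j/ → /ju/, /ʔ/ → /ʔu/, /x/ → /xu/, /ʃ/ → /ʃu/.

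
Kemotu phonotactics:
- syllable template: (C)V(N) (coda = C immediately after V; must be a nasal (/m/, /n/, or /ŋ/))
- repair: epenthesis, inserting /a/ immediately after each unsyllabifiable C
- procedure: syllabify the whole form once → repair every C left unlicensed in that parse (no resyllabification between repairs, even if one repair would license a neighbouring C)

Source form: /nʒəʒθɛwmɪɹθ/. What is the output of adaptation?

naʒəʒaθɛwamɪɹaθa

Syllabifying with onset maximization leaves /n/, /ʒ/, /w/, /ɹ/, /θ/ stranded (only a nasal (/m/, /n/, or /ŋ/) is licensed in coda position; onsets are limited to one consonant).
Epenthesis after each stranded consonant: /n/ → /na/, /ʒ/ → /ʒa/, /w/ → /wa/, /ɹ/ → /ɹa/, /θ/ → /θa/.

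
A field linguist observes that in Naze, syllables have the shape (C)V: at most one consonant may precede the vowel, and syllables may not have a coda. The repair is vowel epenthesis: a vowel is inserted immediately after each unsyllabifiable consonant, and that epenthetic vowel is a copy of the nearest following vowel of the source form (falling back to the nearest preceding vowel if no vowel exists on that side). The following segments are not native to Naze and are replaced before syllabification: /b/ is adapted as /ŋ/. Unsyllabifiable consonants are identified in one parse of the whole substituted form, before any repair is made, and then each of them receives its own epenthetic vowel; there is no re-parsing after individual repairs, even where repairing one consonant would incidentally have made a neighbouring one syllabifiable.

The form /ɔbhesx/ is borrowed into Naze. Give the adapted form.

ɔŋehesexe

Substitution: /b/ → /ŋ/, giving /ɔŋhesx/.
The consonants /ŋ/, /s/, /x/ cannot be parsed into a legal (C)V syllable (no codas are permitted; onsets are limited to one consonant).
Inserting the epenthetic vowel yields /ŋ/ → /ŋe/, /s/ → /se/, /x/ → /xe/.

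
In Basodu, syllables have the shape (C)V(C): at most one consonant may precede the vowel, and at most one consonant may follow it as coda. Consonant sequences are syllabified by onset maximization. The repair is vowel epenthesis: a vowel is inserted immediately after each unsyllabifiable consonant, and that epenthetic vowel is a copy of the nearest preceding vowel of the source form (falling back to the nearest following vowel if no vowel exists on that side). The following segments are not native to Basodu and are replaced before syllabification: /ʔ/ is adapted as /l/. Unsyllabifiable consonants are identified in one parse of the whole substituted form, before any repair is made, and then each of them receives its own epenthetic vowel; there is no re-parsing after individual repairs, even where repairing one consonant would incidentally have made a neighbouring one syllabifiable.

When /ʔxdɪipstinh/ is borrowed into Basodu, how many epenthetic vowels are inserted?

After substitution the input is /lxdɪipstinh/.
The unsyllabifiable consonants are /l/, /x/, /s/, /h/; each receives one epenthetic vowel.

4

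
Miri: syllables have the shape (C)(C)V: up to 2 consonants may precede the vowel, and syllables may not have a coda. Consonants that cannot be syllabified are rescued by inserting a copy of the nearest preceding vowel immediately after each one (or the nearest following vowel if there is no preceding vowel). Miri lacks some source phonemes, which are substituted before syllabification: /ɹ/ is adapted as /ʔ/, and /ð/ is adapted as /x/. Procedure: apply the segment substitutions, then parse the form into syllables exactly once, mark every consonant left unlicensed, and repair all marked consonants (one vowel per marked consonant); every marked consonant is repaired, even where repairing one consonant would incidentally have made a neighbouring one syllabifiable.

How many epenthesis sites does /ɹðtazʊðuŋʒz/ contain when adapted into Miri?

4

After substitution the input is /ʔxtazʊxuŋʒz/.
The unsyllabifiable consonants are /ʔ/, /ŋ/, /ʒ/, /z/; each receives one epenthetic vowel.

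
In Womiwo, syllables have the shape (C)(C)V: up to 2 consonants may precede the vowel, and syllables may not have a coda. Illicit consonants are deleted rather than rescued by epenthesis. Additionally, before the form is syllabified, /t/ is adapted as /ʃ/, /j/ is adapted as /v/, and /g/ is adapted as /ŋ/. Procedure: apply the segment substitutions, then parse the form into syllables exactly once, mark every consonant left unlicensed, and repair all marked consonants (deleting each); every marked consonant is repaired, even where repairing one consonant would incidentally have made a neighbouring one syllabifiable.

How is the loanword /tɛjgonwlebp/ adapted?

Substitution: /t/ → /ʃ/, /j/ → /v/, /g/ → /ŋ/, giving /ʃɛvŋonwlebp/.
Under (C)(C)V, the unsyllabifiable consonants are /n/, /b/, /p/ (no codas are permitted; onsets may contain at most 2 consonants).
Deletion applies to /n/, /b/, /p/.

ʃɛvŋowle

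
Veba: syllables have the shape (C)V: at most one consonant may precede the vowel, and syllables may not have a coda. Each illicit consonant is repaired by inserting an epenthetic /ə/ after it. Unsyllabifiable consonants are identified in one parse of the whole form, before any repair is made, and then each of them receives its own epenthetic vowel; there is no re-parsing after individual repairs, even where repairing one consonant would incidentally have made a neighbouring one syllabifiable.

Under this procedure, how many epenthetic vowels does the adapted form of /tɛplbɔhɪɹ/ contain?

The unsyllabifiable consonants are /p/, /l/, /ɹ/; each receives one epenthetic vowel.

3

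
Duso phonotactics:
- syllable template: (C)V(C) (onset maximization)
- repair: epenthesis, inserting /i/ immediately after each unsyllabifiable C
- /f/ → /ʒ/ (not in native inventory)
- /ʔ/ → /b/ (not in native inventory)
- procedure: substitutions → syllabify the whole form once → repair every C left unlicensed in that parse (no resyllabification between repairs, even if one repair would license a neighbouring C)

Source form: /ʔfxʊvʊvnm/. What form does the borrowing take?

biʒixʊvʊvnimi

Substitution: /ʔ/ → /b/, /f/ → /ʒ/, giving /bʒxʊvʊvnm/.
Under (C)V(C), the unsyllabifiable consonants are /b/, /ʒ/, /n/, /m/ (at most one coda consonant is licensed; onsets are limited to one consonant).
Each unlicensed consonant becomes the onset of a new syllable: /b/ → /bi/, /ʒ/ → /ʒi/, /n/ → /ni/, /m/ → /mi/.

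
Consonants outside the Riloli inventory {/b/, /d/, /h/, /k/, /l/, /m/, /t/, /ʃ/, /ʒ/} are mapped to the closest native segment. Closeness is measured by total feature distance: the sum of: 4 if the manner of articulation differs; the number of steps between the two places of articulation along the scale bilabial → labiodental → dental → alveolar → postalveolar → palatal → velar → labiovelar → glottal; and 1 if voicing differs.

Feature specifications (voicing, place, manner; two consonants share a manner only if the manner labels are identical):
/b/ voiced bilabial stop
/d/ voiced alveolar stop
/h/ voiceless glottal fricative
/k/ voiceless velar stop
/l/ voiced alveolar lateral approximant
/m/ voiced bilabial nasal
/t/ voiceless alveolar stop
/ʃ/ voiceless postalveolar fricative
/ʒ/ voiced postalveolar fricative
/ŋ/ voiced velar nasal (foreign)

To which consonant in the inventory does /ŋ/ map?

/k/ is closest: manner differs (nasal→stop, +4), place distance 0 (velar→velar), voicing differs (+1); total 5. Next closest is /m/ at distance 6.

k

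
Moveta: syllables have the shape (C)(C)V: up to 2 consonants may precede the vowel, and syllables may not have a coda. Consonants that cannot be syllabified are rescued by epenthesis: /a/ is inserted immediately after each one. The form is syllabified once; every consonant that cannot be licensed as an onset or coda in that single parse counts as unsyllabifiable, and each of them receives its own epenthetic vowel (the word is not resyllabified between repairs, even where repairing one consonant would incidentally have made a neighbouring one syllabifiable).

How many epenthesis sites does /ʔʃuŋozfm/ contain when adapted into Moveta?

3

The unsyllabifiable consonants are /z/, /f/, /m/; each receives one epenthetic vowel.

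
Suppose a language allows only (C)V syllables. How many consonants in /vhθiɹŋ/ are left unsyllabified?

4

Syllabifying with onset maximization leaves /v/, /h/, /ɹ/, /ŋ/ stranded (no codas are permitted; onsets are limited to one consonant).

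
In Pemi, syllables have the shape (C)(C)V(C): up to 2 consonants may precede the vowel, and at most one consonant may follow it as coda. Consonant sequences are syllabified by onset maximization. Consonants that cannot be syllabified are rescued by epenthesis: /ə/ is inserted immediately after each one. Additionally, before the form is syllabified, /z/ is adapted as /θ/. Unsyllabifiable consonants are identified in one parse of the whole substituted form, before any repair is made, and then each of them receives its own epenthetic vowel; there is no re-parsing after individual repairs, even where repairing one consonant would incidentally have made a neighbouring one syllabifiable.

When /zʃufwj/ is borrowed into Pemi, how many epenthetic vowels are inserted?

2

After substitution the input is /θʃufwj/.
The unsyllabifiable consonants are /w/, /j/; each receives one epenthetic vowel.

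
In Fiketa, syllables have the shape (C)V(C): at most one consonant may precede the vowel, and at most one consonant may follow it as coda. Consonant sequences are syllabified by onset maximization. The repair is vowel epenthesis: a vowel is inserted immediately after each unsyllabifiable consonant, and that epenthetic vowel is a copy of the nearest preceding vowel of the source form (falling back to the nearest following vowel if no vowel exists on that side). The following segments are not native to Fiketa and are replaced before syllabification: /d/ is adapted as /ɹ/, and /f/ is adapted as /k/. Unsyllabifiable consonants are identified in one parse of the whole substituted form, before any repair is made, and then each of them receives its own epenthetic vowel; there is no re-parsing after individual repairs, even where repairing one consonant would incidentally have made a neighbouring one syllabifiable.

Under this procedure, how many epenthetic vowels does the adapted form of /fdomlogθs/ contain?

3

After substitution the input is /kɹomlogθs/.
The unsyllabifiable consonants are /k/, /θ/, /s/; each receives one epenthetic vowel.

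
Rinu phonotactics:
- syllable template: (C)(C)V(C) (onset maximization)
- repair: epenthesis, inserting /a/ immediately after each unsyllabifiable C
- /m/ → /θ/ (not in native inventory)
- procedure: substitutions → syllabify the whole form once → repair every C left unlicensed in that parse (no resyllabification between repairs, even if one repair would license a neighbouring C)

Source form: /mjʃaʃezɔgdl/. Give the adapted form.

Substitution: /m/ → /θ/, giving /θjʃaʃezɔgdl/.
Under (C)(C)V(C), the unsyllabifiable consonants are /θ/, /d/, /l/ (at most one coda consonant is licensed; onsets may contain at most 2 consonants).
Inserting the epenthetic vowel yields /θ/ → /θa/, /d/ → /da/, /l/ → /la/.

θajʃaʃezɔgdala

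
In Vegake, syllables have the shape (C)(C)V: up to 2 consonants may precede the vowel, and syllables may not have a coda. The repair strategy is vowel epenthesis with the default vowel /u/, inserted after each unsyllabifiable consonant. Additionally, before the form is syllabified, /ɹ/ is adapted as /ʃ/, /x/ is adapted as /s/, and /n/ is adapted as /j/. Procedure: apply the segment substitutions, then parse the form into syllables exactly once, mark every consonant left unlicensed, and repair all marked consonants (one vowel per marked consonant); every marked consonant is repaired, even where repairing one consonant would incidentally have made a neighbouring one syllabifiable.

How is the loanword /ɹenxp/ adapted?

ʃejusupu

Substitution: /ɹ/ → /ʃ/, /n/ → /j/, /x/ → /s/, giving /ʃejsp/.
Under (C)(C)V, the unsyllabifiable consonants are /j/, /s/, /p/ (no codas are permitted; onsets may contain at most 2 consonants).
Each unlicensed consonant becomes the onset of a new syllable: /j/ → /ju/, /s/ → /su/, /p/ → /pu/.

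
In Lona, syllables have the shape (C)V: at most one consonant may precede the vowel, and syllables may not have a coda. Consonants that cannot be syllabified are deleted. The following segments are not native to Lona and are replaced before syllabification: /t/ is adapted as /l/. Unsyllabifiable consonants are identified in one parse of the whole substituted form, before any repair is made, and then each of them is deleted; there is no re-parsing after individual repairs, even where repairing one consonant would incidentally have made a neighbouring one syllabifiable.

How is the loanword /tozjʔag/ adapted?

Substitution: /t/ → /l/, giving /lozjʔag/.
The consonants /z/, /j/, /g/ cannot be parsed into a legal (C)V syllable (no codas are permitted; onsets are limited to one consonant).
Each unlicensed consonant is deleted: /z/, /j/, /g/.

loʔa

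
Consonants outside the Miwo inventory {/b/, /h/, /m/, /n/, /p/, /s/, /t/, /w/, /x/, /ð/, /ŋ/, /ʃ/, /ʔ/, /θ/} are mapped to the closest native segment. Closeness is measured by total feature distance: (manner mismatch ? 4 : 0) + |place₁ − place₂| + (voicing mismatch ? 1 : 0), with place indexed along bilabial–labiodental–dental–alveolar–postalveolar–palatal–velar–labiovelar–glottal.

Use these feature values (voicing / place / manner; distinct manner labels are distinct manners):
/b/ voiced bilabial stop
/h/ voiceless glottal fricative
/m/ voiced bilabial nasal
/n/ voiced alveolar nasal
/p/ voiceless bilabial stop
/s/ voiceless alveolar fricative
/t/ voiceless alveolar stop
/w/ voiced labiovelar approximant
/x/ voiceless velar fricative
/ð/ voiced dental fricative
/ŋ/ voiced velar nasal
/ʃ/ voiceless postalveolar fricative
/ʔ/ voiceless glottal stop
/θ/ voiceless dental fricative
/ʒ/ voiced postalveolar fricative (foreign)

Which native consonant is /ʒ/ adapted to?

ʃ

/ʃ/ is closest: same manner (fricative), place distance 0 (postalveolar→postalveolar), voicing differs (+1); total 1. Next closest is /s/ at distance 2.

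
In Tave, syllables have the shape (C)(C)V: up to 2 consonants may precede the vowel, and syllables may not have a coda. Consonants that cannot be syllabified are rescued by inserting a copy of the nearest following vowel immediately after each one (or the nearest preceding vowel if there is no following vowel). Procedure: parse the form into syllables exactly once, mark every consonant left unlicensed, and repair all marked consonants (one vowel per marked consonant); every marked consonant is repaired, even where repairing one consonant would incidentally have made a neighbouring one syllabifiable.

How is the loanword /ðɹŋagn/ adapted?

Syllabifying with onset maximization leaves /ð/, /g/, /n/ stranded (no codas are permitted; onsets may contain at most 2 consonants).
Each unlicensed consonant becomes the onset of a new syllable: /ð/ → /ða/, /g/ → /ga/, /n/ → /na/.

ðaɹŋagana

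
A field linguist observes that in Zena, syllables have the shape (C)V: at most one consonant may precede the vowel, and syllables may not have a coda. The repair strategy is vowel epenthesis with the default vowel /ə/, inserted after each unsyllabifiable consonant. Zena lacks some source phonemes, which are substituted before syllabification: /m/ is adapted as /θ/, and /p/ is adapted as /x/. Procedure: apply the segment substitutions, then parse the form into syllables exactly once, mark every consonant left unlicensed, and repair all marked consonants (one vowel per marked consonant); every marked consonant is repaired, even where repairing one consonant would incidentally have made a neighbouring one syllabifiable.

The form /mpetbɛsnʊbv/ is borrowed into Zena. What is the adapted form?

θəxetəbɛsənʊbəvə

Substitution: /m/ → /θ/, /p/ → /x/, giving /θxetbɛsnʊbv/.
Under (C)V, the unsyllabifiable consonants are /θ/, /t/, /s/, /b/, /v/ (no codas are permitted; onsets are limited to one consonant).
Epenthesis after each stranded consonant: /θ/ → /θə/, /t/ → /tə/, /s/ → /sə/, /b/ → /bə/, /v/ → /və/.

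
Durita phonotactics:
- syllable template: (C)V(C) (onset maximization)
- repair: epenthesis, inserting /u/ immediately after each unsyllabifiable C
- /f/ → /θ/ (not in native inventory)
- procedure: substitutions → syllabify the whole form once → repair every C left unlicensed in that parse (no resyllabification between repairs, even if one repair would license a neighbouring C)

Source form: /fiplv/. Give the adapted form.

θipluvu

Substitution: /f/ → /θ/, giving /θiplv/.
Syllabifying with onset maximization leaves /l/, /v/ stranded (at most one coda consonant is licensed; onsets are limited to one consonant).
Inserting the epenthetic vowel yields /l/ → /lu/, /v/ → /vu/.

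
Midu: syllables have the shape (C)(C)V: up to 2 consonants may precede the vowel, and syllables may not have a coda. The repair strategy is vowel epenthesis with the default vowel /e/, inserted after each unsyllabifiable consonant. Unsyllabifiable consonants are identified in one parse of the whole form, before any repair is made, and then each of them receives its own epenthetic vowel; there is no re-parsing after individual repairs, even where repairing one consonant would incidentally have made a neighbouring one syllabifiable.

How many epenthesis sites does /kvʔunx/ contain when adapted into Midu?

3

The unsyllabifiable consonants are /k/, /n/, /x/; each receives one epenthetic vowel.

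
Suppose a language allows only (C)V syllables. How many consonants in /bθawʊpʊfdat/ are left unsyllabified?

Under (C)V, the unsyllabifiable consonants are /b/, /f/, /t/ (no codas are permitted; onsets are limited to one consonant).

3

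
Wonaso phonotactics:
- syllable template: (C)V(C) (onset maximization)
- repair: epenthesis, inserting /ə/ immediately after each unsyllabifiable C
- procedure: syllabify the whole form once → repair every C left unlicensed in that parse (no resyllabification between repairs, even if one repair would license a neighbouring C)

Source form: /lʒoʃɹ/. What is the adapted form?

Syllabifying with onset maximization leaves /l/, /ɹ/ stranded (at most one coda consonant is licensed; onsets are limited to one consonant).
Each unlicensed consonant becomes the onset of a new syllable: /l/ → /lə/, /ɹ/ → /ɹə/.

ləʒoʃɹə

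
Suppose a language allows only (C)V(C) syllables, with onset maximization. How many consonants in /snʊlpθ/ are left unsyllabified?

3

The consonants /s/, /p/, /θ/ cannot be parsed into a legal (C)V(C) syllable (at most one coda consonant is licensed; onsets are limited to one consonant).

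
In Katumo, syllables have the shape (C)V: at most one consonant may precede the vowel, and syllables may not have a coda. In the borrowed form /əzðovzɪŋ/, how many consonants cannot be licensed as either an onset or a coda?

Syllabifying with onset maximization leaves /z/, /v/, /ŋ/ stranded (no codas are permitted; onsets are limited to one consonant).

3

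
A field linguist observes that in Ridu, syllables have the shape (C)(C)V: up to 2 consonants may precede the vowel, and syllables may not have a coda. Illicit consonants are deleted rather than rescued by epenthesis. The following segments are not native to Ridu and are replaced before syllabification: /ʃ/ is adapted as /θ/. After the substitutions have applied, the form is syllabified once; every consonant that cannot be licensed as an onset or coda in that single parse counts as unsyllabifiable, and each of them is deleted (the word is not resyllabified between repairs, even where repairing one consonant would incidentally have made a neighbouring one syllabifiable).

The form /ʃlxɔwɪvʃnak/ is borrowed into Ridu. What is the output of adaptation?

lxɔwɪθna

Substitution: /ʃ/ → /θ/, giving /θlxɔwɪvθnak/.
Under (C)(C)V, the unsyllabifiable consonants are /θ/, /v/, /k/ (no codas are permitted; onsets may contain at most 2 consonants).
Deletion applies to /θ/, /v/, /k/.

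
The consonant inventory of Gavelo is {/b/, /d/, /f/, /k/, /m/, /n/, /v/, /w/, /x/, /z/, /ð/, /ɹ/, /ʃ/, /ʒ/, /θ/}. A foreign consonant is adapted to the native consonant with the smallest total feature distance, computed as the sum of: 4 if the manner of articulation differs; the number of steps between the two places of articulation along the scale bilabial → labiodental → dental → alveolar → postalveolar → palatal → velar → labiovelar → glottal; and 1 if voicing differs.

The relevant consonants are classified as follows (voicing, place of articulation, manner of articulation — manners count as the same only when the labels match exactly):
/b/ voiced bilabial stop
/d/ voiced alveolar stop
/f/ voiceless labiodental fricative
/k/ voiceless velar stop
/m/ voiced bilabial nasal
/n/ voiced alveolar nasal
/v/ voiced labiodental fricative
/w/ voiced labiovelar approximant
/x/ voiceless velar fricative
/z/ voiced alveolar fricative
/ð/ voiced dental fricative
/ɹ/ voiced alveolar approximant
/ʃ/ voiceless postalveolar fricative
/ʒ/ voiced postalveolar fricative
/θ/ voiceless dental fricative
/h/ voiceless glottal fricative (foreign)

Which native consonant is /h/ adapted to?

/x/ is closest: same manner (fricative), place distance 2 (glottal→velar), same voicing; total 2. Next closest is /ʃ/ at distance 4.

x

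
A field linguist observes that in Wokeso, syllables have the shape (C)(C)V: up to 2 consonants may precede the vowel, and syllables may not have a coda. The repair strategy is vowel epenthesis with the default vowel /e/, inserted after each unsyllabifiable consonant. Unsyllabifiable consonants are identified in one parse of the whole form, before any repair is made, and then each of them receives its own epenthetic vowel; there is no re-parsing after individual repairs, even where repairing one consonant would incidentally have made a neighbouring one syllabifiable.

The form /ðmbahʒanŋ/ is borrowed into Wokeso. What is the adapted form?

ðembahʒaneŋe

Syllabifying with onset maximization leaves /ð/, /n/, /ŋ/ stranded (no codas are permitted; onsets may contain at most 2 consonants).
Inserting the epenthetic vowel yields /ð/ → /ðe/, /n/ → /ne/, /ŋ/ → /ŋe/.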